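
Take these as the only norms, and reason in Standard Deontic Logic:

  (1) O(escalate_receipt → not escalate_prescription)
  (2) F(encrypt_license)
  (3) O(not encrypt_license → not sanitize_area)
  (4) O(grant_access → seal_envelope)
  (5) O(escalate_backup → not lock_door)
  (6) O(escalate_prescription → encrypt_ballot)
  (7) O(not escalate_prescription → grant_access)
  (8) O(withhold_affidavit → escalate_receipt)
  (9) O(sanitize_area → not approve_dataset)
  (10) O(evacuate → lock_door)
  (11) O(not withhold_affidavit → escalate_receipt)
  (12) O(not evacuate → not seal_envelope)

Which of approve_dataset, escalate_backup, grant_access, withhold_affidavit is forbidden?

escalate_backup

Premises 8 and 11 cover both cases: O(withhold_affidavit → escalate_receipt) and O(not withhold_affidavit → escalate_receipt). Since withhold_affidavit ∨ not withhold_affidavit is a tautology, O(escalate_receipt) follows.
With premise 1, O(escalate_receipt → not escalate_prescription), the K-axiom yields O(not escalate_prescription).
Premise 7 is O(not escalate_prescription → grant_access); since O(not escalate_prescription), deontic closure gives O(grant_access).
With premise 4, O(grant_access → seal_envelope), the K-axiom yields O(seal_envelope).
Premise 12, O(not evacuate → not seal_envelope), contraposes to O(seal_envelope → evacuate); with O(seal_envelope) we get O(evacuate).
From O(evacuate) and premise 10, O(evacuate → lock_door), we obtain O(lock_door).
Premise 5, O(escalate_backup → not lock_door), contraposes to O(lock_door → not escalate_backup); with O(lock_door) we get O(not escalate_backup).
So O(not escalate_backup) holds, i.e. escalate_backup is forbidden. None of the other listed options is forbidden under the premises.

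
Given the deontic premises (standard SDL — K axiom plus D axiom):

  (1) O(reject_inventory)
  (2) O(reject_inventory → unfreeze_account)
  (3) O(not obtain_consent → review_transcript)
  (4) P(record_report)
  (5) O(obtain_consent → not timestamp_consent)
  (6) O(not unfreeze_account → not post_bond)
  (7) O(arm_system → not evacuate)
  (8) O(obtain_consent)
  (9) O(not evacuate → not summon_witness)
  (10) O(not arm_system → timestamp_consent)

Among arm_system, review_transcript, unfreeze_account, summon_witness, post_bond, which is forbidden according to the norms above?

Premise 8 states O(obtain_consent) outright.
Applying K to premise 5 (O(obtain_consent → not timestamp_consent)) and O(obtain_consent) yields O(not timestamp_consent).
The contrapositive of premise 10 (O(not arm_system → timestamp_consent)) is O(not timestamp_consent → arm_system), and O(not timestamp_consent) is already established, so O(arm_system).
Premise 7 is O(arm_system → not evacuate); since O(arm_system), deontic closure gives O(not evacuate).
Applying K to premise 9 (O(not evacuate → not summon_witness)) and O(not evacuate) yields O(not summon_witness).
So O(not summon_witness) holds, i.e. summon_witness is forbidden. None of the other listed options is forbidden under the premises.

summon_witness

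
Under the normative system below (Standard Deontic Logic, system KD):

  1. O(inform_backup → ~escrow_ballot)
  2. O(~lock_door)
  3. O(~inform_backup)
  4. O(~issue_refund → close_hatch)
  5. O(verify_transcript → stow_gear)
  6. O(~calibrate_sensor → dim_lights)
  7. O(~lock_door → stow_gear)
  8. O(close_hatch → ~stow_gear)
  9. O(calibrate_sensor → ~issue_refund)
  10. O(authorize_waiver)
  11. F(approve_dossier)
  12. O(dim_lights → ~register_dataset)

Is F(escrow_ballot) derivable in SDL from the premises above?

No

Premise 1 is O(inform_backup → ~escrow_ballot), but O(inform_backup) is not derivable from the premises, so it does not yield O(~escrow_ballot).
No other premise forces O(~escrow_ballot). An ideal world satisfying every premise can still have escrow_ballot true, so F(escrow_ballot) is not derivable.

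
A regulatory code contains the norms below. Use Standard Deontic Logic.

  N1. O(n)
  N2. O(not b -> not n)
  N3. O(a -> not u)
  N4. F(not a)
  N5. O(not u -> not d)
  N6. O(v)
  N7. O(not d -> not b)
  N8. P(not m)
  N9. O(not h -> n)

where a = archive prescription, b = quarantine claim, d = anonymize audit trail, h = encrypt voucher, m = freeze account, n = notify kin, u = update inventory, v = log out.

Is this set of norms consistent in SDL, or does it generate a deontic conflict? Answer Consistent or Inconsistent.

Inconsistent

Premise 1 states O(n) outright.
The contrapositive of premise 2 (O(not b -> not n)) is O(n -> b), and O(n) is already established, so O(b).
Premise 7, O(not d -> not b), contraposes to O(b -> d); with O(b) we get O(d).
The contrapositive of premise 5 (O(not u -> not d)) is O(d -> u), and O(d) is already established, so O(u).
Premise 3, O(a -> not u), contraposes to O(u -> not a); with O(u) we get O(not a).
But premise 4, F(not a), means O(a).
We now have both O(not a) and O(a) — a is simultaneously obligatory and forbidden, violating the D-axiom.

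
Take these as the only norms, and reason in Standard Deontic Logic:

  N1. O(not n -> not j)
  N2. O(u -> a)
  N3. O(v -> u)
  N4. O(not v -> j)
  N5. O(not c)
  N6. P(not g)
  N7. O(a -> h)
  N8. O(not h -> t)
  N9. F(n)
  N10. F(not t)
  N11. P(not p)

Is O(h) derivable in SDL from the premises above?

F(n) at premise 9 means O(not n).
With premise 1, O(not n -> not j), the K-axiom yields O(not j).
The contrapositive of premise 4 (O(not v -> j)) is O(not j -> v), and O(not j) is already established, so O(v).
Premise 3 is O(v -> u); since O(v), deontic closure gives O(u).
Premise 2 is O(u -> a); since O(u), deontic closure gives O(a).
Applying K to premise 7 (O(a -> h)) and O(a) yields O(h).
Premises 5, 6, 8, 10, 11 do not contribute to this derivation.
So O(h) follows.

Yes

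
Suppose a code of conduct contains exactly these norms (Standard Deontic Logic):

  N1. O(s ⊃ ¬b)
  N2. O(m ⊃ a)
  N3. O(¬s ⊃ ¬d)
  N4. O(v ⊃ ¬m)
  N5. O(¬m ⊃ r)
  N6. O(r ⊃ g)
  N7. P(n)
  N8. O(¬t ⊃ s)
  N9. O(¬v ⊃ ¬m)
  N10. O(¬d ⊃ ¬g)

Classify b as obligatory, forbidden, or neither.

Premises 9 and 4 are O(¬v ⊃ ¬m) and O(v ⊃ ¬m); every ideal world satisfies ¬v or v, so in either case ¬m holds — hence O(¬m).
Applying K to premise 5 (O(¬m ⊃ r)) and O(¬m) yields O(r).
From O(r) and premise 6, O(r ⊃ g), we obtain O(g).
Premise 10, O(¬d ⊃ ¬g), contraposes to O(g ⊃ d); with O(g) we get O(d).
The contrapositive of premise 3 (O(¬s ⊃ ¬d)) is O(d ⊃ s), and O(d) is already established, so O(s).
With premise 1, O(s ⊃ ¬b), the K-axiom yields O(¬b).
Premises 2, 7, 8 do not contribute to this derivation.
Thus O(¬b), which is F(b): b is forbidden.

Forbidden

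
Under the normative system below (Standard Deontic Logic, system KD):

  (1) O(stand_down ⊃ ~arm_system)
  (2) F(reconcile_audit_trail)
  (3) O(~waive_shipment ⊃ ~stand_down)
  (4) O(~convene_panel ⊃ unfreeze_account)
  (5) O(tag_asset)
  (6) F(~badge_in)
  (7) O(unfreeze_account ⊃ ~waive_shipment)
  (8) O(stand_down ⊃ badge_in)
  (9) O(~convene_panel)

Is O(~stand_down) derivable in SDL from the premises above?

Yes

Premise 9 states O(~convene_panel) outright.
From O(~convene_panel) and premise 4, O(~convene_panel ⊃ unfreeze_account), we obtain O(unfreeze_account).
Applying K to premise 7 (O(unfreeze_account ⊃ ~waive_shipment)) and O(unfreeze_account) yields O(~waive_shipment).
Premise 3 is O(~waive_shipment ⊃ ~stand_down); since O(~waive_shipment), deontic closure gives O(~stand_down).
Premises 1, 2, 5, 6, 8 do not contribute to this derivation.
So O(~stand_down) follows.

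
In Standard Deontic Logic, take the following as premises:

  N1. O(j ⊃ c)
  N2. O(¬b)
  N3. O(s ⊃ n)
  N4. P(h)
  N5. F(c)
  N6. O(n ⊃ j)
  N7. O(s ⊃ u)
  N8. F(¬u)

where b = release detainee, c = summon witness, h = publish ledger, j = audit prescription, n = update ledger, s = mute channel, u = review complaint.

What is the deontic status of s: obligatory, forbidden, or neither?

Premise 5 is F(c), i.e. O(¬c).
The contrapositive of premise 1 (O(j ⊃ c)) is O(¬c ⊃ ¬j), and O(¬c) is already established, so O(¬j).
The contrapositive of premise 6 (O(n ⊃ j)) is O(¬j ⊃ ¬n), and O(¬j) is already established, so O(¬n).
The contrapositive of premise 3 (O(s ⊃ n)) is O(¬n ⊃ ¬s), and O(¬n) is already established, so O(¬s).
Premises 2, 4, 7, 8 do not contribute to this derivation.
Thus O(¬s), which is F(s): s is forbidden.

Forbidden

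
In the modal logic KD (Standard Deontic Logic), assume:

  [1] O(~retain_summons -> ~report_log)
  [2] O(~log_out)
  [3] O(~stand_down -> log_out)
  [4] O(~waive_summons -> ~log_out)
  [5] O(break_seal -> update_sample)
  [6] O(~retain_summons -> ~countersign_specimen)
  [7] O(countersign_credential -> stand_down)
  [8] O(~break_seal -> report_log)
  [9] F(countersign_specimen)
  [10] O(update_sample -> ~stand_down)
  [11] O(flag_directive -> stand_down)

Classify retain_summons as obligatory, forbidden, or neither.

Obligatory

Premise 2 gives O(~log_out).
Premise 3 is O(~stand_down -> log_out); contrapositively O(~log_out -> stand_down). Since O(~log_out) holds, K gives O(stand_down).
The contrapositive of premise 10 (O(update_sample -> ~stand_down)) is O(stand_down -> ~update_sample), and O(stand_down) is already established, so O(~update_sample).
The contrapositive of premise 5 (O(break_seal -> update_sample)) is O(~update_sample -> ~break_seal), and O(~update_sample) is already established, so O(~break_seal).
Premise 8 is O(~break_seal -> report_log); since O(~break_seal), deontic closure gives O(report_log).
Premise 1 is O(~retain_summons -> ~report_log); contrapositively O(report_log -> retain_summons). Since O(report_log) holds, K gives O(retain_summons).
Premises 4, 6, 7, 9, 11 do not contribute to this derivation.
Hence retain_summons is obligatory.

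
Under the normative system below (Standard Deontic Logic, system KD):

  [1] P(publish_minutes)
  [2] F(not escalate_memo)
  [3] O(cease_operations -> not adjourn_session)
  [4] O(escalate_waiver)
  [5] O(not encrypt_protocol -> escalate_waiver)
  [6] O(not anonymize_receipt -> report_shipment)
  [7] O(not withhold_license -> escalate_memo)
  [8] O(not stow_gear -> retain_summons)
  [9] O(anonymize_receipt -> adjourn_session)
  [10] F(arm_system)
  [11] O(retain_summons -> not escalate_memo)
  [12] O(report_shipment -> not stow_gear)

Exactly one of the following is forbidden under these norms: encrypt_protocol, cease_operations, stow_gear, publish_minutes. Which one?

cease_operations

Premise 2 is F(not escalate_memo), i.e. O(escalate_memo).
The contrapositive of premise 11 (O(retain_summons -> not escalate_memo)) is O(escalate_memo -> not retain_summons), and O(escalate_memo) is already established, so O(not retain_summons).
Premise 8, O(not stow_gear -> retain_summons), contraposes to O(not retain_summons -> stow_gear); with O(not retain_summons) we get O(stow_gear).
Premise 12 is O(report_shipment -> not stow_gear); contrapositively O(stow_gear -> not report_shipment). Since O(stow_gear) holds, K gives O(not report_shipment).
Premise 6, O(not anonymize_receipt -> report_shipment), contraposes to O(not report_shipment -> anonymize_receipt); with O(not report_shipment) we get O(anonymize_receipt).
With premise 9, O(anonymize_receipt -> adjourn_session), the K-axiom yields O(adjourn_session).
The contrapositive of premise 3 (O(cease_operations -> not adjourn_session)) is O(adjourn_session -> not cease_operations), and O(adjourn_session) is already established, so O(not cease_operations).
So O(not cease_operations) holds, i.e. cease_operations is forbidden. None of the other listed options is forbidden under the premises.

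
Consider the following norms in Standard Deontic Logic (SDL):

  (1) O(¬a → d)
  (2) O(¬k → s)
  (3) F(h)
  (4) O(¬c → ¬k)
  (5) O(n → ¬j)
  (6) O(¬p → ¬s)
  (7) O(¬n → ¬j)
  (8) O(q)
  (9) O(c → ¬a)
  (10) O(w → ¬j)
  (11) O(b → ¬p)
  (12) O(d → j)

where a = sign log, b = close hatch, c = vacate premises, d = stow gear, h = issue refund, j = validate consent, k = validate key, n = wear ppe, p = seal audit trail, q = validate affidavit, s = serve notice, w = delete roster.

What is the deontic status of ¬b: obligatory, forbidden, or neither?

Obligatory

Premises 5 and 7 are O(n → ¬j) and O(¬n → ¬j); every ideal world satisfies n or ¬n, so in either case ¬j holds — hence O(¬j).
Premise 12, O(d → j), contraposes to O(¬j → ¬d); with O(¬j) we get O(¬d).
The contrapositive of premise 1 (O(¬a → d)) is O(¬d → a), and O(¬d) is already established, so O(a).
Premise 9, O(c → ¬a), contraposes to O(a → ¬c); with O(a) we get O(¬c).
From O(¬c) and premise 4, O(¬c → ¬k), we obtain O(¬k).
With premise 2, O(¬k → s), the K-axiom yields O(s).
Premise 6, O(¬p → ¬s), contraposes to O(s → p); with O(s) we get O(p).
Premise 11, O(b → ¬p), contraposes to O(p → ¬b); with O(p) we get O(¬b).
Premises 3, 8, 10 do not contribute to this derivation.
Hence ¬b is obligatory.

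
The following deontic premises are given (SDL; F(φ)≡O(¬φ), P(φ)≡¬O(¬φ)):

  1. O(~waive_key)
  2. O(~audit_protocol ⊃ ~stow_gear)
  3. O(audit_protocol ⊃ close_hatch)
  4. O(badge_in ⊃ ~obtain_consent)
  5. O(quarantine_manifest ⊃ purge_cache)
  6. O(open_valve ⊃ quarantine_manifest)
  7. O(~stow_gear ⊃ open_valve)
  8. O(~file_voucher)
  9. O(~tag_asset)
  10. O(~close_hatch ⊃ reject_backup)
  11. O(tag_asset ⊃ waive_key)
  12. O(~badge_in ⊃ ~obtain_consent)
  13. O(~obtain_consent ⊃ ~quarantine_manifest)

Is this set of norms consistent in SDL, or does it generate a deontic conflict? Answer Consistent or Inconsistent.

Consistent

Premise 11 is O(tag_asset ⊃ waive_key), but O(tag_asset) is not derivable from the premises, so it does not yield O(waive_key).
So O(waive_key) is not derivable, and the apparent clash with O(~waive_key) does not arise.
A world satisfying every obligation exists (e.g. audit_protocol=true, badge_in=false, close_hatch=true, file_voucher=false, obtain_consent=false, open_valve=false, purge_cache=false, quarantine_manifest=false, reject_backup=false, stow_gear=true, tag_asset=false, waive_key=false); no atom is both obligatory and forbidden, so the set is consistent.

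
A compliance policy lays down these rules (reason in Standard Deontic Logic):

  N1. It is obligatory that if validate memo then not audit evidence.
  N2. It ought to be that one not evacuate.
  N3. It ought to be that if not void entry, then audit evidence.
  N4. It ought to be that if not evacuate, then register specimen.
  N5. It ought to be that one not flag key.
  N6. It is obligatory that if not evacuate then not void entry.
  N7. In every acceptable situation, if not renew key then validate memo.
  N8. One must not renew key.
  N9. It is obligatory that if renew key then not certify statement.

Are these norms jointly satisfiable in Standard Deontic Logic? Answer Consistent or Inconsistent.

Inconsistent

F(renew_key) at premise 8 means O(¬renew_key).
From O(¬renew_key) and premise 7, O(¬renew_key → validate_memo), we obtain O(validate_memo).
Premise 1 is O(validate_memo → ¬audit_evidence); since O(validate_memo), deontic closure gives O(¬audit_evidence).
Premise 3 is O(¬void_entry → audit_evidence); contrapositively O(¬audit_evidence → void_entry). Since O(¬audit_evidence) holds, K gives O(void_entry).
Premise 6, O(¬evacuate → ¬void_entry), contraposes to O(void_entry → evacuate); with O(void_entry) we get O(evacuate).
However, premise 2 gives O(¬evacuate).
We now have both O(evacuate) and O(¬evacuate) — evacuate is simultaneously obligatory and forbidden, violating the D-axiom.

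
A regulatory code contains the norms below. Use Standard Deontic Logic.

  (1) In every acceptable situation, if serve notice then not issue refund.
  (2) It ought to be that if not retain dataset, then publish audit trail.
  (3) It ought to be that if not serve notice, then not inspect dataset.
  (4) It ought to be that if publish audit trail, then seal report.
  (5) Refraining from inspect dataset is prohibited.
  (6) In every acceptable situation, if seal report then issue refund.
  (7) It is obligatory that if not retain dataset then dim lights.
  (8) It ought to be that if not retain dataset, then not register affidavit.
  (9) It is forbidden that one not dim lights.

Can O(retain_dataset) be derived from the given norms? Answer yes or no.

Yes

Premise 5, F(¬inspect_dataset), is equivalent to O(inspect_dataset).
Premise 3 is O(¬serve_notice → ¬inspect_dataset); contrapositively O(inspect_dataset → serve_notice). Since O(inspect_dataset) holds, K gives O(serve_notice).
From O(serve_notice) and premise 1, O(serve_notice → ¬issue_refund), we obtain O(¬issue_refund).
The contrapositive of premise 6 (O(seal_report → issue_refund)) is O(¬issue_refund → ¬seal_report), and O(¬issue_refund) is already established, so O(¬seal_report).
Premise 4, O(publish_audit_trail → seal_report), contraposes to O(¬seal_report → ¬publish_audit_trail); with O(¬seal_report) we get O(¬publish_audit_trail).
Premise 2 is O(¬retain_dataset → publish_audit_trail); contrapositively O(¬publish_audit_trail → retain_dataset). Since O(¬publish_audit_trail) holds, K gives O(retain_dataset).
Premises 7, 8, 9 do not contribute to this derivation.
So O(retain_dataset) follows.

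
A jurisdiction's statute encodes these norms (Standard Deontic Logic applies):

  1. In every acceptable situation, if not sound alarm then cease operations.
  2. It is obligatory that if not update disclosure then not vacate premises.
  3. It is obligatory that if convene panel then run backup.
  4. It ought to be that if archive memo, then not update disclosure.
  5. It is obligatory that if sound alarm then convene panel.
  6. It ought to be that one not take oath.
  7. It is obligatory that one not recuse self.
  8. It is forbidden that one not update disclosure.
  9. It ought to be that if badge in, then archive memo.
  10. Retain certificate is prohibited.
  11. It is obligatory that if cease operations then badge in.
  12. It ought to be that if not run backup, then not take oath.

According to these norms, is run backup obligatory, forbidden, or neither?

Premise 8, F(¬update_disclosure), is equivalent to O(update_disclosure).
Premise 4, O(archive_memo → ¬update_disclosure), contraposes to O(update_disclosure → ¬archive_memo); with O(update_disclosure) we get O(¬archive_memo).
Premise 9, O(badge_in → archive_memo), contraposes to O(¬archive_memo → ¬badge_in); with O(¬archive_memo) we get O(¬badge_in).
The contrapositive of premise 11 (O(cease_operations → badge_in)) is O(¬badge_in → ¬cease_operations), and O(¬badge_in) is already established, so O(¬cease_operations).
The contrapositive of premise 1 (O(¬sound_alarm → cease_operations)) is O(¬cease_operations → sound_alarm), and O(¬cease_operations) is already established, so O(sound_alarm).
Premise 5 is O(sound_alarm → convene_panel); since O(sound_alarm), deontic closure gives O(convene_panel).
With premise 3, O(convene_panel → run_backup), the K-axiom yields O(run_backup).
Premises 2, 6, 7, 10, 12 do not contribute to this derivation.
Hence run_backup is obligatory.

Obligatory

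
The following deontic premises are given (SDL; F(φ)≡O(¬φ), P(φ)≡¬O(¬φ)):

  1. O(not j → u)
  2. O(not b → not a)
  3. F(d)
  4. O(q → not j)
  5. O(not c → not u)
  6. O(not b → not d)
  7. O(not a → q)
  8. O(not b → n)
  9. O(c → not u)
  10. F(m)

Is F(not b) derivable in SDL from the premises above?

By case analysis on c: premise 9 gives O(c → not u) and premise 5 gives O(not c → not u), so O(not u) either way.
The contrapositive of premise 1 (O(not j → u)) is O(not u → j), and O(not u) is already established, so O(j).
Premise 4, O(q → not j), contraposes to O(j → not q); with O(j) we get O(not q).
The contrapositive of premise 7 (O(not a → q)) is O(not q → a), and O(not q) is already established, so O(a).
Premise 2 is O(not b → not a); contrapositively O(a → b). Since O(a) holds, K gives O(b).
Premises 3, 6, 8, 10 do not contribute to this derivation.
So O(b) holds, i.e. F(not b). The claim follows.

Yes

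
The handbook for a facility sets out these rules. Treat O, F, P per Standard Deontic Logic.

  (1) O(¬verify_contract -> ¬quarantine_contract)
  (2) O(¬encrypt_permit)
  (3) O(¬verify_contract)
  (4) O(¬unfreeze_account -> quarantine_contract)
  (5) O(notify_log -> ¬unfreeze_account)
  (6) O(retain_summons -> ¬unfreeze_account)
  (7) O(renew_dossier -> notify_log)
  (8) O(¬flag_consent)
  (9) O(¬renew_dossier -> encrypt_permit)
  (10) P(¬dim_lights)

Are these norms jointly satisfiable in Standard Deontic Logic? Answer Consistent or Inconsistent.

Inconsistent

Premise 2 gives O(¬encrypt_permit).
Premise 9 is O(¬renew_dossier -> encrypt_permit); contrapositively O(¬encrypt_permit -> renew_dossier). Since O(¬encrypt_permit) holds, K gives O(renew_dossier).
From O(renew_dossier) and premise 7, O(renew_dossier -> notify_log), we obtain O(notify_log).
With premise 5, O(notify_log -> ¬unfreeze_account), the K-axiom yields O(¬unfreeze_account).
From O(¬unfreeze_account) and premise 4, O(¬unfreeze_account -> quarantine_contract), we obtain O(quarantine_contract).
Premise 1 is O(¬verify_contract -> ¬quarantine_contract); contrapositively O(quarantine_contract -> verify_contract). Since O(quarantine_contract) holds, K gives O(verify_contract).
But premise 3 directly asserts O(¬verify_contract).
We now have both O(verify_contract) and O(¬verify_contract) — verify_contract is simultaneously obligatory and forbidden, violating the D-axiom.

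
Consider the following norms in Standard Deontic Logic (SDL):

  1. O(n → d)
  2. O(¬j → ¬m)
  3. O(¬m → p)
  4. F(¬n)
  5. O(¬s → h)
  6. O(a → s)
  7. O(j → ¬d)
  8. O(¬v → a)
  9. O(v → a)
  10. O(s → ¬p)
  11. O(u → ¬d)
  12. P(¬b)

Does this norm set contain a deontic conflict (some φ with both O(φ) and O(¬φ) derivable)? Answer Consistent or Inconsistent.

Premises 8 and 9 cover both cases: O(¬v → a) and O(v → a). Since ¬v ∨ v is a tautology, O(a) follows.
With premise 6, O(a → s), the K-axiom yields O(s).
Applying K to premise 10 (O(s → ¬p)) and O(s) yields O(¬p).
The contrapositive of premise 3 (O(¬m → p)) is O(¬p → m), and O(¬p) is already established, so O(m).
The contrapositive of premise 2 (O(¬j → ¬m)) is O(m → j), and O(m) is already established, so O(j).
Applying K to premise 7 (O(j → ¬d)) and O(j) yields O(¬d).
Premise 1, O(n → d), contraposes to O(¬d → ¬n); with O(¬d) we get O(¬n).
Yet premise 4 is F(¬n), i.e. O(n).
We now have both O(¬n) and O(n) — n is simultaneously obligatory and forbidden, violating the D-axiom.

Inconsistent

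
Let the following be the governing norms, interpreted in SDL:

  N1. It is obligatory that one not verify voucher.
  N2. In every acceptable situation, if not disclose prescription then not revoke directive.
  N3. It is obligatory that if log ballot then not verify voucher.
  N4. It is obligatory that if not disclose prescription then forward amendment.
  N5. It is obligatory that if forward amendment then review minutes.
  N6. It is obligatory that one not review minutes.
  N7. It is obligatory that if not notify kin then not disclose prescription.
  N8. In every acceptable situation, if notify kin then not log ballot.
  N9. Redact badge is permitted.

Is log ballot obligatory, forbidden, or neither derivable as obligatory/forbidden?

Forbidden

From premise 6 we have O(¬review_minutes).
Premise 5 is O(forward_amendment → review_minutes); contrapositively O(¬review_minutes → ¬forward_amendment). Since O(¬review_minutes) holds, K gives O(¬forward_amendment).
The contrapositive of premise 4 (O(¬disclose_prescription → forward_amendment)) is O(¬forward_amendment → disclose_prescription), and O(¬forward_amendment) is already established, so O(disclose_prescription).
Premise 7, O(¬notify_kin → ¬disclose_prescription), contraposes to O(disclose_prescription → notify_kin); with O(disclose_prescription) we get O(notify_kin).
Applying K to premise 8 (O(notify_kin → ¬log_ballot)) and O(notify_kin) yields O(¬log_ballot).
Premises 1, 2, 3, 9 do not contribute to this derivation.
Thus O(¬log_ballot), which is F(log_ballot): log_ballot is forbidden.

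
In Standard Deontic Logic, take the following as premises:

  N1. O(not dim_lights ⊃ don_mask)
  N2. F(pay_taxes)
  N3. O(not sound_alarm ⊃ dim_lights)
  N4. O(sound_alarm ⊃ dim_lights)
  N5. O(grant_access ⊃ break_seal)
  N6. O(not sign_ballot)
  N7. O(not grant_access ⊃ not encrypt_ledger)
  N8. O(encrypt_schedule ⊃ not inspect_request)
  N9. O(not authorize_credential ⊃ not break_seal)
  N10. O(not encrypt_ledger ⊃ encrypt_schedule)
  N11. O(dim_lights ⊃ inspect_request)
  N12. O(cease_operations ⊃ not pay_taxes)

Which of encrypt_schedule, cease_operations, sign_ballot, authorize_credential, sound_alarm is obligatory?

authorize_credential

Premises 3 and 4 are O(not sound_alarm ⊃ dim_lights) and O(sound_alarm ⊃ dim_lights); every ideal world satisfies not sound_alarm or sound_alarm, so in either case dim_lights holds — hence O(dim_lights).
Applying K to premise 11 (O(dim_lights ⊃ inspect_request)) and O(dim_lights) yields O(inspect_request).
Premise 8 is O(encrypt_schedule ⊃ not inspect_request); contrapositively O(inspect_request ⊃ not encrypt_schedule). Since O(inspect_request) holds, K gives O(not encrypt_schedule).
Premise 10 is O(not encrypt_ledger ⊃ encrypt_schedule); contrapositively O(not encrypt_schedule ⊃ encrypt_ledger). Since O(not encrypt_schedule) holds, K gives O(encrypt_ledger).
Premise 7 is O(not grant_access ⊃ not encrypt_ledger); contrapositively O(encrypt_ledger ⊃ grant_access). Since O(encrypt_ledger) holds, K gives O(grant_access).
Premise 5 is O(grant_access ⊃ break_seal); since O(grant_access), deontic closure gives O(break_seal).
Premise 9 is O(not authorize_credential ⊃ not break_seal); contrapositively O(break_seal ⊃ authorize_credential). Since O(break_seal) holds, K gives O(authorize_credential).
So O(authorize_credential) holds — authorize_credential is obligatory. None of the other listed options is made obligatory by any chain of premises.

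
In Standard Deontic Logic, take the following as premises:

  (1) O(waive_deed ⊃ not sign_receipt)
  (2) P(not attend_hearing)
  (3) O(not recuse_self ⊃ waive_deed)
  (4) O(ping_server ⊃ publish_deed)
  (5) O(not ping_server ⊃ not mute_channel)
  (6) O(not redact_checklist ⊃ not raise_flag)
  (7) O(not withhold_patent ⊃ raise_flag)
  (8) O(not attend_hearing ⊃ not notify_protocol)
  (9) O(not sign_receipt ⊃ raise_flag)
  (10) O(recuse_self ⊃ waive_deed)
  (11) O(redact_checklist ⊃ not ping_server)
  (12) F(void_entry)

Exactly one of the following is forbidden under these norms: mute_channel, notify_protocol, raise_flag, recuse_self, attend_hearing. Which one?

mute_channel

Premises 3 and 10 are O(not recuse_self ⊃ waive_deed) and O(recuse_self ⊃ waive_deed); every ideal world satisfies not recuse_self or recuse_self, so in either case waive_deed holds — hence O(waive_deed).
Premise 1 is O(waive_deed ⊃ not sign_receipt); since O(waive_deed), deontic closure gives O(not sign_receipt).
Applying K to premise 9 (O(not sign_receipt ⊃ raise_flag)) and O(not sign_receipt) yields O(raise_flag).
Premise 6 is O(not redact_checklist ⊃ not raise_flag); contrapositively O(raise_flag ⊃ redact_checklist). Since O(raise_flag) holds, K gives O(redact_checklist).
Premise 11 is O(redact_checklist ⊃ not ping_server); since O(redact_checklist), deontic closure gives O(not ping_server).
Premise 5 is O(not ping_server ⊃ not mute_channel); since O(not ping_server), deontic closure gives O(not mute_channel).
So O(not mute_channel) holds, i.e. mute_channel is forbidden. None of the other listed options is forbidden under the premises.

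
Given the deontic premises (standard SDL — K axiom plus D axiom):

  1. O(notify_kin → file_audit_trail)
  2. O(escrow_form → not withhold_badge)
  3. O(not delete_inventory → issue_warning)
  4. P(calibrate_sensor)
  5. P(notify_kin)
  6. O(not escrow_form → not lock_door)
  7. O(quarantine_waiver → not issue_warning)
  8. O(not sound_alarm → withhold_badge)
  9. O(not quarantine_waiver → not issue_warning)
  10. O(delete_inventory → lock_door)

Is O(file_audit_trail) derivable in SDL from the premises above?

No

Premise 1 is O(notify_kin → file_audit_trail), but O(notify_kin) is not derivable from the premises (the permission P(notify_kin) asserts only not O(not notify_kin), not O(notify_kin)), so it does not yield O(file_audit_trail).
No other premise forces O(file_audit_trail). An ideal world satisfying every premise can still have file_audit_trail false, so O(file_audit_trail) is not derivable.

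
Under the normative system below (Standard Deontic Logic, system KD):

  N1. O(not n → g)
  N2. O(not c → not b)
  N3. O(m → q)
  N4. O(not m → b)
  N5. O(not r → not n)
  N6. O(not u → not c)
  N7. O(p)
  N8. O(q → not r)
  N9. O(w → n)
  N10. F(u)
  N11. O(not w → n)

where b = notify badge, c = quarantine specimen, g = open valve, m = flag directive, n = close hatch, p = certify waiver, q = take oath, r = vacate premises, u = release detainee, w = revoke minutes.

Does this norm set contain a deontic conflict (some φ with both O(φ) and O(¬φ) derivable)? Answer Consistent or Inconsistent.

Inconsistent

By case analysis on not w: premise 11 gives O(not w → n) and premise 9 gives O(w → n), so O(n) either way.
Premise 5, O(not r → not n), contraposes to O(n → r); with O(n) we get O(r).
The contrapositive of premise 8 (O(q → not r)) is O(r → not q), and O(r) is already established, so O(not q).
Premise 3, O(m → q), contraposes to O(not q → not m); with O(not q) we get O(not m).
With premise 4, O(not m → b), the K-axiom yields O(b).
The contrapositive of premise 2 (O(not c → not b)) is O(b → c), and O(b) is already established, so O(c).
Premise 6 is O(not u → not c); contrapositively O(c → u). Since O(c) holds, K gives O(u).
Yet premise 10 is F(u), i.e. O(not u).
We now have both O(u) and O(not u) — u is simultaneously obligatory and forbidden, violating the D-axiom.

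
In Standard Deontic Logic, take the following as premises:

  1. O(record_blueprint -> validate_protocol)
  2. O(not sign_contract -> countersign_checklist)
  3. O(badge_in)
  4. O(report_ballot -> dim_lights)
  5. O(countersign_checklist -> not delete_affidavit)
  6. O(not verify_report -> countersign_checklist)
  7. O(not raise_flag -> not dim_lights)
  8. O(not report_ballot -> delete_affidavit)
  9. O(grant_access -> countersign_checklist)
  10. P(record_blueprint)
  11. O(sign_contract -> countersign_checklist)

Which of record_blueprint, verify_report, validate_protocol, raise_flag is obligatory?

Premises 11 and 2 cover both cases: O(sign_contract -> countersign_checklist) and O(not sign_contract -> countersign_checklist). Since sign_contract ∨ not sign_contract is a tautology, O(countersign_checklist) follows.
Premise 5 is O(countersign_checklist -> not delete_affidavit); since O(countersign_checklist), deontic closure gives O(not delete_affidavit).
Premise 8 is O(not report_ballot -> delete_affidavit); contrapositively O(not delete_affidavit -> report_ballot). Since O(not delete_affidavit) holds, K gives O(report_ballot).
From O(report_ballot) and premise 4, O(report_ballot -> dim_lights), we obtain O(dim_lights).
The contrapositive of premise 7 (O(not raise_flag -> not dim_lights)) is O(dim_lights -> raise_flag), and O(dim_lights) is already established, so O(raise_flag).
So O(raise_flag) holds — raise_flag is obligatory. None of the other listed options is made obligatory by any chain of premises.

raise_flag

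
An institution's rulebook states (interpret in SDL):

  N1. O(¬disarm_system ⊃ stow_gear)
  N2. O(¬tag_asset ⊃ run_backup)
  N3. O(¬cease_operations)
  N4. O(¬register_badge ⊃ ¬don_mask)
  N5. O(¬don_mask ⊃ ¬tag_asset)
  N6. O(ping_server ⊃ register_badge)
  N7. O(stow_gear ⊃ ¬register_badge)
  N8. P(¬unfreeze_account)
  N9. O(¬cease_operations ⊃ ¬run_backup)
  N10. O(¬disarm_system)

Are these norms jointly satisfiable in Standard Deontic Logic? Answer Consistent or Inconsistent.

Inconsistent

Premise 3 states O(¬cease_operations) outright.
From O(¬cease_operations) and premise 9, O(¬cease_operations ⊃ ¬run_backup), we obtain O(¬run_backup).
Premise 2, O(¬tag_asset ⊃ run_backup), contraposes to O(¬run_backup ⊃ tag_asset); with O(¬run_backup) we get O(tag_asset).
Premise 5, O(¬don_mask ⊃ ¬tag_asset), contraposes to O(tag_asset ⊃ don_mask); with O(tag_asset) we get O(don_mask).
Premise 4, O(¬register_badge ⊃ ¬don_mask), contraposes to O(don_mask ⊃ register_badge); with O(don_mask) we get O(register_badge).
Premise 7 is O(stow_gear ⊃ ¬register_badge); contrapositively O(register_badge ⊃ ¬stow_gear). Since O(register_badge) holds, K gives O(¬stow_gear).
The contrapositive of premise 1 (O(¬disarm_system ⊃ stow_gear)) is O(¬stow_gear ⊃ disarm_system), and O(¬stow_gear) is already established, so O(disarm_system).
But premise 10 directly asserts O(¬disarm_system).
We now have both O(disarm_system) and O(¬disarm_system) — disarm_system is simultaneously obligatory and forbidden, violating the D-axiom.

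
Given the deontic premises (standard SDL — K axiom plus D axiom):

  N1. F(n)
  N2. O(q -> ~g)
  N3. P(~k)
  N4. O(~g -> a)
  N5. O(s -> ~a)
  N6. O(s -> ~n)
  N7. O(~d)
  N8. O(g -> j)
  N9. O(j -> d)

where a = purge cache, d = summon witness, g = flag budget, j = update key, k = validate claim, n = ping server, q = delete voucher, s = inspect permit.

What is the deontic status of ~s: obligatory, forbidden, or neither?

Obligatory

From premise 7 we have O(~d).
The contrapositive of premise 9 (O(j -> d)) is O(~d -> ~j), and O(~d) is already established, so O(~j).
Premise 8 is O(g -> j); contrapositively O(~j -> ~g). Since O(~j) holds, K gives O(~g).
From O(~g) and premise 4, O(~g -> a), we obtain O(a).
Premise 5, O(s -> ~a), contraposes to O(a -> ~s); with O(a) we get O(~s).
Premises 1, 2, 3, 6 do not contribute to this derivation.
Hence ~s is obligatory.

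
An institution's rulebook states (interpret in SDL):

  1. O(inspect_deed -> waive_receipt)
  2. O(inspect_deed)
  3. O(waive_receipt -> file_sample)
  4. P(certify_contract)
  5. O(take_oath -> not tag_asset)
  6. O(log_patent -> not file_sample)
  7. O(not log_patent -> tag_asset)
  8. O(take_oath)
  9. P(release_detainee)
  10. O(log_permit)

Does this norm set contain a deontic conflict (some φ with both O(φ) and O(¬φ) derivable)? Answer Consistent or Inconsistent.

From premise 2 we have O(inspect_deed).
From O(inspect_deed) and premise 1, O(inspect_deed -> waive_receipt), we obtain O(waive_receipt).
From O(waive_receipt) and premise 3, O(waive_receipt -> file_sample), we obtain O(file_sample).
Premise 6, O(log_patent -> not file_sample), contraposes to O(file_sample -> not log_patent); with O(file_sample) we get O(not log_patent).
Premise 7 is O(not log_patent -> tag_asset); since O(not log_patent), deontic closure gives O(tag_asset).
Premise 5, O(take_oath -> not tag_asset), contraposes to O(tag_asset -> not take_oath); with O(tag_asset) we get O(not take_oath).
Yet premise 8 states O(take_oath).
We now have both O(not take_oath) and O(take_oath) — take_oath is simultaneously obligatory and forbidden, violating the D-axiom.

Inconsistent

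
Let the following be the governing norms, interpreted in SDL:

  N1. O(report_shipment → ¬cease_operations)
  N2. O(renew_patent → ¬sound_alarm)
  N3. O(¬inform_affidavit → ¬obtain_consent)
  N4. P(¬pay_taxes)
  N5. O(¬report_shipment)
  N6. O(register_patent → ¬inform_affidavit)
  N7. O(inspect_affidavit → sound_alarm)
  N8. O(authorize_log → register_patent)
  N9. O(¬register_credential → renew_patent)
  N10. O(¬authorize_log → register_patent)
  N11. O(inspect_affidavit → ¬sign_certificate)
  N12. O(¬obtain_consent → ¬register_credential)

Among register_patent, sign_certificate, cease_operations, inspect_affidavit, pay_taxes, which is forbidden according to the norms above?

By case analysis on authorize_log: premise 8 gives O(authorize_log → register_patent) and premise 10 gives O(¬authorize_log → register_patent), so O(register_patent) either way.
From O(register_patent) and premise 6, O(register_patent → ¬inform_affidavit), we obtain O(¬inform_affidavit).
Applying K to premise 3 (O(¬inform_affidavit → ¬obtain_consent)) and O(¬inform_affidavit) yields O(¬obtain_consent).
From O(¬obtain_consent) and premise 12, O(¬obtain_consent → ¬register_credential), we obtain O(¬register_credential).
From O(¬register_credential) and premise 9, O(¬register_credential → renew_patent), we obtain O(renew_patent).
With premise 2, O(renew_patent → ¬sound_alarm), the K-axiom yields O(¬sound_alarm).
The contrapositive of premise 7 (O(inspect_affidavit → sound_alarm)) is O(¬sound_alarm → ¬inspect_affidavit), and O(¬sound_alarm) is already established, so O(¬inspect_affidavit).
So O(¬inspect_affidavit) holds, i.e. inspect_affidavit is forbidden. None of the other listed options is forbidden under the premises.

inspect_affidavit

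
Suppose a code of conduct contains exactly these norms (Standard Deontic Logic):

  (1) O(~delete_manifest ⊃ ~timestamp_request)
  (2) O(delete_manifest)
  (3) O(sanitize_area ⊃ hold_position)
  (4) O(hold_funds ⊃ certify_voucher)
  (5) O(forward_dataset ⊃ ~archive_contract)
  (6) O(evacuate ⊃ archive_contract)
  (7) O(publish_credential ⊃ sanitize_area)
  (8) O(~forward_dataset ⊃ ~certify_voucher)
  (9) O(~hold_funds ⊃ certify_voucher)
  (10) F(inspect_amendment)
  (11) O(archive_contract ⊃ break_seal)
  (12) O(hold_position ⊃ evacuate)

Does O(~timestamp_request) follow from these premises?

No

Premise 1 is O(~delete_manifest ⊃ ~timestamp_request), but O(~delete_manifest) is not derivable from the premises, so it does not yield O(~timestamp_request).
No other premise forces O(~timestamp_request). An ideal world satisfying every premise can still have ~timestamp_request false, so O(~timestamp_request) is not derivable.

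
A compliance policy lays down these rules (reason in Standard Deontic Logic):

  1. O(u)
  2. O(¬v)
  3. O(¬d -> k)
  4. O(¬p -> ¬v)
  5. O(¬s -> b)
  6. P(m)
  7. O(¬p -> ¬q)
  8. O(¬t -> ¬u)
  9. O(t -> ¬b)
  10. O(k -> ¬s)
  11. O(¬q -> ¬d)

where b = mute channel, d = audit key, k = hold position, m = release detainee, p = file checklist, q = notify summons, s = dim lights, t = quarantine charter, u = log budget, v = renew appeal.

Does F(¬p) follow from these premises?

Yes

Premise 1 gives O(u).
Premise 8 is O(¬t -> ¬u); contrapositively O(u -> t). Since O(u) holds, K gives O(t).
Premise 9 is O(t -> ¬b); since O(t), deontic closure gives O(¬b).
Premise 5, O(¬s -> b), contraposes to O(¬b -> s); with O(¬b) we get O(s).
Premise 10, O(k -> ¬s), contraposes to O(s -> ¬k); with O(s) we get O(¬k).
Premise 3, O(¬d -> k), contraposes to O(¬k -> d); with O(¬k) we get O(d).
Premise 11 is O(¬q -> ¬d); contrapositively O(d -> q). Since O(d) holds, K gives O(q).
Premise 7, O(¬p -> ¬q), contraposes to O(q -> p); with O(q) we get O(p).
Premises 2, 4, 6 do not contribute to this derivation.
So O(p) holds, i.e. F(¬p). The claim follows.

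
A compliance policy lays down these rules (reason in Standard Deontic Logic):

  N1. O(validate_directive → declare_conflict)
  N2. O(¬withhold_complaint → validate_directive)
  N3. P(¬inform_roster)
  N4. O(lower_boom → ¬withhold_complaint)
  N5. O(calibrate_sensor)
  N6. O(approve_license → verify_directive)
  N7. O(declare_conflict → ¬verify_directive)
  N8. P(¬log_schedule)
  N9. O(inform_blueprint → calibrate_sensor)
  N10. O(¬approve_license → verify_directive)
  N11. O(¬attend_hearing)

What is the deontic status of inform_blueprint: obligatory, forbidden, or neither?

Premise 9 is O(inform_blueprint → calibrate_sensor); even if O(calibrate_sensor) held, inferring O(inform_blueprint) would be affirming the consequent — invalid.
No premise or chain of K-axiom applications forces O(inform_blueprint), and none forces O(¬inform_blueprint). So inform_blueprint is neither obligatory nor forbidden under these norms.

Neither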